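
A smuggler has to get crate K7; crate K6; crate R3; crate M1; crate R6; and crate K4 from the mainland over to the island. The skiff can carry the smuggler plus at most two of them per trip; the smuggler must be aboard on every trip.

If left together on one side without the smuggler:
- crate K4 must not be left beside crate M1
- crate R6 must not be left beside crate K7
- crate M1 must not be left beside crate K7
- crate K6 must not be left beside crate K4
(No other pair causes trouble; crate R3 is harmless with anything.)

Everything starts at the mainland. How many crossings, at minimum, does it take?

7

Counting alone: the smuggler can take at most 2 across per trip to the island, so moving all 6 needs at least 3 loaded trips out, with a return between consecutive ones — at least 5 crossings.
The safety rule pushes this higher. Following every safe sequence of crossings, the most of the 6 that can be at the island as the skiff arrives there on crossing 5 is 5 — never all 6.
So no plan with fewer than 7 crossings exists, and this one achieves 7:
1. Smuggler goes to the island with crate K4 and crate K7.  [the mainland: crate K6, crate M1, crate R3, crate R6 | the island: crate K4, crate K7]
2. Smuggler goes back to the mainland alone.  [the mainland: crate K6, crate M1, crate R3, crate R6 | the island: crate K4, crate K7]
3. Smuggler goes to the island with crate K6 and crate R3.  [the mainland: crate M1, crate R6 | the island: crate K4, crate K6, crate K7, crate R3]
4. Smuggler goes back to the mainland with crate K4.  [the mainland: crate K4, crate M1, crate R6 | the island: crate K6, crate K7, crate R3]
5. Smuggler goes to the island with crate M1 and crate R6.  [the mainland: crate K4 | the island: crate K6, crate K7, crate M1, crate R3, crate R6]
6. Smuggler goes back to the mainland with crate K7.  [the mainland: crate K4, crate K7 | the island: crate K6, crate M1, crate R3, crate R6]
7. Smuggler goes to the island with crate K4 and crate K7.  [the mainland: — | the island: crate K4, crate K6, crate K7, crate M1, crate R3, crate R6]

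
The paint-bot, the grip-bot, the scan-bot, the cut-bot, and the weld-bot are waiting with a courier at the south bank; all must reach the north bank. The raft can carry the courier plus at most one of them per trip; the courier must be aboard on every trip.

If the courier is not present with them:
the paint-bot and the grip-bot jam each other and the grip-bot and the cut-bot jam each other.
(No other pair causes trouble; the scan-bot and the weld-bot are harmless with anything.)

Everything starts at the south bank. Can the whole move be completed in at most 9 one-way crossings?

No

Counting alone: the courier can take at most 1 across per trip to the north bank, so moving all 5 needs at least 5 loaded trips out, with a return between consecutive ones — at least 9 crossings.
The safety rule pushes this higher. Following every safe sequence of crossings, the most of the 5 that can be at the north bank as the raft arrives there on crossing 9 is 4 — never all 5.
So the move cannot be finished within 9 crossings. (The shortest complete plan takes 11:)
1. Courier goes to the north bank with the grip-bot.  [the south bank: the cut-bot, the paint-bot, the scan-bot, the weld-bot | the north bank: the grip-bot]
2. Courier goes back to the south bank alone.  [the south bank: the cut-bot, the paint-bot, the scan-bot, the weld-bot | the north bank: the grip-bot]
3. Courier goes to the north bank with the paint-bot.  [the south bank: the cut-bot, the scan-bot, the weld-bot | the north bank: the grip-bot, the paint-bot]
4. Courier goes back to the south bank with the grip-bot.  [the south bank: the cut-bot, the grip-bot, the scan-bot, the weld-bot | the north bank: the paint-bot]
5. Courier goes to the north bank with the cut-bot.  [the south bank: the grip-bot, the scan-bot, the weld-bot | the north bank: the cut-bot, the paint-bot]
6. Courier goes back to the south bank alone.  [the south bank: the grip-bot, the scan-bot, the weld-bot | the north bank: the cut-bot, the paint-bot]
7. Courier goes to the north bank with the scan-bot.  [the south bank: the grip-bot, the weld-bot | the north bank: the cut-bot, the paint-bot, the scan-bot]
8. Courier goes back to the south bank alone.  [the south bank: the grip-bot, the weld-bot | the north bank: the cut-bot, the paint-bot, the scan-bot]
9. Courier goes to the north bank with the weld-bot.  [the south bank: the grip-bot | the north bank: the cut-bot, the paint-bot, the scan-bot, the weld-bot]
10. Courier goes back to the south bank alone.  [the south bank: the grip-bot | the north bank: the cut-bot, the paint-bot, the scan-bot, the weld-bot]
11. Courier goes to the north bank with the grip-bot.  [the south bank: — | the north bank: the cut-bot, the grip-bot, the paint-bot, the scan-bot, the weld-bot]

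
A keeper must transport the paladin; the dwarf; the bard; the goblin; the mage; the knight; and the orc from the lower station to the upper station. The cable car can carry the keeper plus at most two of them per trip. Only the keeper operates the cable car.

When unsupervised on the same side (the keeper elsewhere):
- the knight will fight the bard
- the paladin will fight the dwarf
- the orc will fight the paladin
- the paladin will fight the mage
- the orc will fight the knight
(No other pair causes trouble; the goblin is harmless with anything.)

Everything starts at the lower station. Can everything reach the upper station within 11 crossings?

Yes — this plan uses 9 crossings (≤ 11):
1. Keeper goes to the upper station with the knight and the paladin.  [the lower station: the bard, the dwarf, the goblin, the mage, the orc | the upper station: the knight, the paladin]
2. Keeper goes back to the lower station alone.  [the lower station: the bard, the dwarf, the goblin, the mage, the orc | the upper station: the knight, the paladin]
3. Keeper goes to the upper station with the dwarf.  [the lower station: the bard, the goblin, the mage, the orc | the upper station: the dwarf, the knight, the paladin]
4. Keeper goes back to the lower station with the paladin.  [the lower station: the bard, the goblin, the mage, the orc, the paladin | the upper station: the dwarf, the knight]
5. Keeper goes to the upper station with the mage and the orc.  [the lower station: the bard, the goblin, the paladin | the upper station: the dwarf, the knight, the mage, the orc]
6. Keeper goes back to the lower station with the knight.  [the lower station: the bard, the goblin, the knight, the paladin | the upper station: the dwarf, the mage, the orc]
7. Keeper goes to the upper station with the bard and the goblin.  [the lower station: the knight, the paladin | the upper station: the bard, the dwarf, the goblin, the mage, the orc]
8. Keeper goes back to the lower station alone.  [the lower station: the knight, the paladin | the upper station: the bard, the dwarf, the goblin, the mage, the orc]
9. Keeper goes to the upper station with the knight and the paladin.  [the lower station: — | the upper station: the bard, the dwarf, the goblin, the knight, the mage, the orc, the paladin]

Yes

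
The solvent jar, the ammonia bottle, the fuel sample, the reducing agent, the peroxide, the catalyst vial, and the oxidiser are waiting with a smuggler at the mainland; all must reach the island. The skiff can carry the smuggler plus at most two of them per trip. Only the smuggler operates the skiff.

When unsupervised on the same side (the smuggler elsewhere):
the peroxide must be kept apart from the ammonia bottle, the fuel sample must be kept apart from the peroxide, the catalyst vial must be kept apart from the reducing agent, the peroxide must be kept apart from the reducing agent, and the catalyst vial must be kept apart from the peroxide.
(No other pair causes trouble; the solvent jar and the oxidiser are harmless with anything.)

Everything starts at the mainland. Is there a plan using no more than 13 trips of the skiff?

Yes

Yes — this plan uses 11 crossings (≤ 13):
1. Smuggler goes to the island with the peroxide and the reducing agent.
2. Smuggler goes back to the mainland with the reducing agent.
3. Smuggler goes to the island with the reducing agent and the solvent jar.
4. Smuggler goes back to the mainland with the reducing agent.
5. Smuggler goes to the island with the ammonia bottle and the reducing agent.
6. Smuggler goes back to the mainland with the peroxide.
7. Smuggler goes to the island with the fuel sample and the peroxide.
8. Smuggler goes back to the mainland with the peroxide.
9. Smuggler goes to the island with the oxidiser and the peroxide.
10. Smuggler goes back to the mainland with the peroxide.
11. Smuggler goes to the island with the catalyst vial and the peroxide.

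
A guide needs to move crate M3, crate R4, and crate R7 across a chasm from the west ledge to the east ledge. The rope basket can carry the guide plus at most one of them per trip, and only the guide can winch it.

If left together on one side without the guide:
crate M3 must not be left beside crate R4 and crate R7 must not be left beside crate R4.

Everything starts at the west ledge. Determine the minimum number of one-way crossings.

7

Counting alone: the guide can take at most 1 across per trip to the east ledge, so moving all 3 needs at least 3 loaded trips out, with a return between consecutive ones — at least 5 crossings.
The safety rule pushes this higher. Following every safe sequence of crossings, the most of the 3 that can be at the east ledge as the rope basket arrives there on crossing 5 is 2 — never all 3.
So no plan with fewer than 7 crossings exists, and this one achieves 7:
1. Guide goes to the east ledge with crate R4.  [the west ledge: crate M3, crate R7 | the east ledge: crate R4]
2. Guide goes back to the west ledge alone.  [the west ledge: crate M3, crate R7 | the east ledge: crate R4]
3. Guide goes to the east ledge with crate M3.  [the west ledge: crate R7 | the east ledge: crate M3, crate R4]
4. Guide goes back to the west ledge with crate R4.  [the west ledge: crate R4, crate R7 | the east ledge: crate M3]
5. Guide goes to the east ledge with crate R7.  [the west ledge: crate R4 | the east ledge: crate M3, crate R7]
6. Guide goes back to the west ledge alone.  [the west ledge: crate R4 | the east ledge: crate M3, crate R7]
7. Guide goes to the east ledge with crate R4.  [the west ledge: — | the east ledge: crate M3, crate R4, crate R7]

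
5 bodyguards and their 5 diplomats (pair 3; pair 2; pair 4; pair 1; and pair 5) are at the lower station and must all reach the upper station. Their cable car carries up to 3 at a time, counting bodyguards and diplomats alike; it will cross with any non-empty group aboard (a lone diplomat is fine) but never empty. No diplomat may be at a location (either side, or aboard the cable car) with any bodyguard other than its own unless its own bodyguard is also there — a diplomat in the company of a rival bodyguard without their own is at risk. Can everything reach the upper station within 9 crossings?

Counting alone: each trip to the upper station takes at most 3 across and each return brings at least 1 back, so after t trips out (and t−1 returns) at most 3t − (t−1) of the 10 are across; that first reaches 10 at t = 5, so at least 9 crossings are needed.
The safety rule pushes this higher. Following every safe sequence of crossings, the most of the 10 that can be at the upper station as the cable car arrives there on crossing 9 is 9 — never all 10.
So the move cannot be finished within 9 crossings. (The shortest complete plan takes 11:)
1. bodyguard 3 and diplomat 3 cross → the upper station.
2. bodyguard 3 crosses ← the lower station.
3. diplomat 1, diplomat 2, and diplomat 4 cross → the upper station.
4. diplomat 3 crosses ← the lower station.
5. bodyguard 1, bodyguard 2, and bodyguard 4 cross → the upper station.
6. bodyguard 2 and diplomat 2 cross ← the lower station.
7. bodyguard 2, bodyguard 3, and bodyguard 5 cross → the upper station.
8. diplomat 4 crosses ← the lower station.
9. diplomat 2 and diplomat 3 cross → the upper station.
10. diplomat 3 crosses ← the lower station.
11. diplomat 3, diplomat 4, and diplomat 5 cross → the upper station.

No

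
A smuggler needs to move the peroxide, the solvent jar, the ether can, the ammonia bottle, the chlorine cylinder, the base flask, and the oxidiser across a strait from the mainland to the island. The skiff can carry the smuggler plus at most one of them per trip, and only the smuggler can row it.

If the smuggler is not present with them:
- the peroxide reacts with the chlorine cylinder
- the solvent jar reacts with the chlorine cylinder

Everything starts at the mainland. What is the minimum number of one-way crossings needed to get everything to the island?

15

Counting alone: the smuggler can take at most 1 across per trip to the island, so moving all 7 needs at least 7 loaded trips out, with a return between consecutive ones — at least 13 crossings.
The safety rule pushes this higher. Following every safe sequence of crossings, the most of the 7 that can be at the island as the skiff arrives there on crossing 13 is 6 — never all 7.
So no plan with fewer than 15 crossings exists, and this one achieves 15:
1. Smuggler goes to the island with the chlorine cylinder.
2. Smuggler goes back to the mainland alone.
3. Smuggler goes to the island with the peroxide.
4. Smuggler goes back to the mainland with the chlorine cylinder.
5. Smuggler goes to the island with the solvent jar.
6. Smuggler goes back to the mainland alone.
7. Smuggler goes to the island with the ether can.
8. Smuggler goes back to the mainland alone.
9. Smuggler goes to the island with the ammonia bottle.
10. Smuggler goes back to the mainland alone.
11. Smuggler goes to the island with the base flask.
12. Smuggler goes back to the mainland alone.
13. Smuggler goes to the island with the oxidiser.
14. Smuggler goes back to the mainland alone.
15. Smuggler goes to the island with the chlorine cylinder.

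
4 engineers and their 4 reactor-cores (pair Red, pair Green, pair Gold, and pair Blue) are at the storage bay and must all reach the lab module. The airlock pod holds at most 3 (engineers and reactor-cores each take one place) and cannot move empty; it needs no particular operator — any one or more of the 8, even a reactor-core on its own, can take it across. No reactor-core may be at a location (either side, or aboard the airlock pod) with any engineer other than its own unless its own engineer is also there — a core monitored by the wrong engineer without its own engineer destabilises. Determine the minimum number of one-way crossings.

Counting alone: each trip to the lab module takes at most 3 across and each return brings at least 1 back, so after t trips out (and t−1 returns) at most 3t − (t−1) of the 8 are across; that first reaches 8 at t = 4, so at least 7 crossings are needed.
The safety rule pushes this higher. Following every safe sequence of crossings, the most of the 8 that can be at the lab module as the airlock pod arrives there on crossing 7 is 7 — never all 8.
So no plan with fewer than 9 crossings exists, and this one achieves 9:
1. engineer Red and reactor-core Red cross → the lab module.
2. engineer Red crosses ← the storage bay.
3. engineer Green, engineer Red, and reactor-core Green cross → the lab module.
4. engineer Red and reactor-core Red cross ← the storage bay.
5. engineer Blue, engineer Gold, and engineer Red cross → the lab module.
6. reactor-core Green crosses ← the storage bay.
7. reactor-core Green and reactor-core Red cross → the lab module.
8. reactor-core Red crosses ← the storage bay.
9. reactor-core Blue, reactor-core Gold, and reactor-core Red cross → the lab module.

9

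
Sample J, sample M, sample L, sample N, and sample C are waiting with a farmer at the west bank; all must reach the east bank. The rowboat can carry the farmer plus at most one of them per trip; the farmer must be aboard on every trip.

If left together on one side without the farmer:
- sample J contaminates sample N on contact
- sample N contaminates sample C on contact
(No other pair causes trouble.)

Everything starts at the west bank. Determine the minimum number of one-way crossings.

11

Counting alone: the farmer can take at most 1 across per trip to the east bank, so moving all 5 needs at least 5 loaded trips out, with a return between consecutive ones — at least 9 crossings.
The safety rule pushes this higher. Following every safe sequence of crossings, the most of the 5 that can be at the east bank as the rowboat arrives there on crossing 9 is 4 — never all 5.
So no plan with fewer than 11 crossings exists, and this one achieves 11:
1. Farmer goes to the east bank with sample N.  [the west bank: sample C, sample J, sample L, sample M | the east bank: sample N]
2. Farmer goes back to the west bank alone.  [the west bank: sample C, sample J, sample L, sample M | the east bank: sample N]
3. Farmer goes to the east bank with sample J.  [the west bank: sample C, sample L, sample M | the east bank: sample J, sample N]
4. Farmer goes back to the west bank with sample N.  [the west bank: sample C, sample L, sample M, sample N | the east bank: sample J]
5. Farmer goes to the east bank with sample C.  [the west bank: sample L, sample M, sample N | the east bank: sample C, sample J]
6. Farmer goes back to the west bank alone.  [the west bank: sample L, sample M, sample N | the east bank: sample C, sample J]
7. Farmer goes to the east bank with sample M.  [the west bank: sample L, sample N | the east bank: sample C, sample J, sample M]
8. Farmer goes back to the west bank alone.  [the west bank: sample L, sample N | the east bank: sample C, sample J, sample M]
9. Farmer goes to the east bank with sample L.  [the west bank: sample N | the east bank: sample C, sample J, sample L, sample M]
10. Farmer goes back to the west bank alone.  [the west bank: sample N | the east bank: sample C, sample J, sample L, sample M]
11. Farmer goes to the east bank with sample N.  [the west bank: — | the east bank: sample C, sample J, sample L, sample M, sample N]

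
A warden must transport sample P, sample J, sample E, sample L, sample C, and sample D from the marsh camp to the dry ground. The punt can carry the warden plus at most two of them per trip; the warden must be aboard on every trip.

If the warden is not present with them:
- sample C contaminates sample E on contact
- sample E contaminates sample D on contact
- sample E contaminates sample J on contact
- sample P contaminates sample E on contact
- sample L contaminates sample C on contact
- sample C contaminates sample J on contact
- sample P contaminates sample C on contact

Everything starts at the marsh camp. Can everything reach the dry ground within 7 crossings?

Counting alone: the warden can take at most 2 across per trip to the dry ground, so moving all 6 needs at least 3 loaded trips out, with a return between consecutive ones — at least 5 crossings.
The safety rule pushes this higher. Following every safe sequence of crossings, the most of the 6 that can be at the dry ground as the punt arrives there on crossings 5, 7 is 4, 5 respectively — never all 6.
So the move cannot be finished within 7 crossings. (The shortest complete plan takes 9:)
1. Warden goes to the dry ground with sample C and sample E.  [the marsh camp: sample D, sample J, sample L, sample P | the dry ground: sample C, sample E]
2. Warden goes back to the marsh camp with sample E.  [the marsh camp: sample D, sample E, sample J, sample L, sample P | the dry ground: sample C]
3. Warden goes to the dry ground with sample E and sample L.  [the marsh camp: sample D, sample J, sample P | the dry ground: sample C, sample E, sample L]
4. Warden goes back to the marsh camp with sample C.  [the marsh camp: sample C, sample D, sample J, sample P | the dry ground: sample E, sample L]
5. Warden goes to the dry ground with sample J and sample P.  [the marsh camp: sample C, sample D | the dry ground: sample E, sample J, sample L, sample P]
6. Warden goes back to the marsh camp with sample E.  [the marsh camp: sample C, sample D, sample E | the dry ground: sample J, sample L, sample P]
7. Warden goes to the dry ground with sample D and sample E.  [the marsh camp: sample C | the dry ground: sample D, sample E, sample J, sample L, sample P]
8. Warden goes back to the marsh camp with sample E.  [the marsh camp: sample C, sample E | the dry ground: sample D, sample J, sample L, sample P]
9. Warden goes to the dry ground with sample C and sample E.  [the marsh camp: — | the dry ground: sample C, sample D, sample E, sample J, sample L, sample P]

No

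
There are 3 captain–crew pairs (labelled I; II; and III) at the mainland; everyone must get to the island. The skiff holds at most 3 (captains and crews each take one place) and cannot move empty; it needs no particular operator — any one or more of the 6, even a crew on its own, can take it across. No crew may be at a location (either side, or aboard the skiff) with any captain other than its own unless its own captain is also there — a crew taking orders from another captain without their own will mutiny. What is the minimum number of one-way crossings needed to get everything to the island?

Counting alone: each trip to the island takes at most 3 across and each return brings at least 1 back, so after t trips out (and t−1 returns) at most 3t − (t−1) of the 6 are across; that first reaches 6 at t = 3, so at least 5 crossings are needed.
The plan below uses exactly 5 crossings, so it is optimal:
1. captain I and crew I cross → the island.
2. captain I crosses ← the mainland.
3. captain I, captain II, and captain III cross → the island.
4. crew I crosses ← the mainland.
5. crew I, crew II, and crew III cross → the island.

5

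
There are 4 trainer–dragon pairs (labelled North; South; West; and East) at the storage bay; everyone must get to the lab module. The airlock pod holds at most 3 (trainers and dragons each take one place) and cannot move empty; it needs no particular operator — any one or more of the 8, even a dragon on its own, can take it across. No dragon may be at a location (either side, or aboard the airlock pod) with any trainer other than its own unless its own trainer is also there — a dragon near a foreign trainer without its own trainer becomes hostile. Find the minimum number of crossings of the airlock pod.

Counting alone: each trip to the lab module takes at most 3 across and each return brings at least 1 back, so after t trips out (and t−1 returns) at most 3t − (t−1) of the 8 are across; that first reaches 8 at t = 4, so at least 7 crossings are needed.
The safety rule pushes this higher. Following every safe sequence of crossings, the most of the 8 that can be at the lab module as the airlock pod arrives there on crossing 7 is 7 — never all 8.
So no plan with fewer than 9 crossings exists, and this one achieves 9:
1. dragon North and trainer North cross → the lab module.
2. trainer North crosses ← the storage bay.
3. dragon South, trainer North, and trainer South cross → the lab module.
4. dragon North and trainer North cross ← the storage bay.
5. trainer East, trainer North, and trainer West cross → the lab module.
6. dragon South crosses ← the storage bay.
7. dragon North and dragon South cross → the lab module.
8. dragon North crosses ← the storage bay.
9. dragon East, dragon North, and dragon West cross → the lab module.

9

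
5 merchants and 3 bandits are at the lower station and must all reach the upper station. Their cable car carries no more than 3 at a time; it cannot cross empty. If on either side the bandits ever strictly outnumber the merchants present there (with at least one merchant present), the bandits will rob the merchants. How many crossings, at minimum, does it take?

7

Counting alone: each trip to the upper station takes at most 3 across and each return brings at least 1 back, so after t trips out (and t−1 returns) at most 3t − (t−1) of the 8 are across; that first reaches 8 at t = 4, so at least 7 crossings are needed.
The plan below uses exactly 7 crossings, so it is optimal:
1. 2 bandits → the upper station.  (the lower station: 5M 1B; the upper station: 0M 2B)
2. 1 bandit ← the lower station.  (the lower station: 5M 2B; the upper station: 0M 1B)
3. 2 merchants and 1 bandit → the upper station.  (the lower station: 3M 1B; the upper station: 2M 2B)
4. 1 bandit ← the lower station.  (the lower station: 3M 2B; the upper station: 2M 1B)
5. 1 merchant and 2 bandits → the upper station.  (the lower station: 2M 0B; the upper station: 3M 3B)
6. 1 bandit ← the lower station.  (the lower station: 2M 1B; the upper station: 3M 2B)
7. 2 merchants and 1 bandit → the upper station.  (the lower station: 0M 0B; the upper station: 5M 3B)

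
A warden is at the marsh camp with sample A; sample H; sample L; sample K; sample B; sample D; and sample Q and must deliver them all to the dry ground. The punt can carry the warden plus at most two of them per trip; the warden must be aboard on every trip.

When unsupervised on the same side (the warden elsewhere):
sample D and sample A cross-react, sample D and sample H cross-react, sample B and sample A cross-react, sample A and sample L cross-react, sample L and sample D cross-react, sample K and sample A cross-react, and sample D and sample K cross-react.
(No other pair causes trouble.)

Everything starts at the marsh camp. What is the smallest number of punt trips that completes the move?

Counting alone: the warden can take at most 2 across per trip to the dry ground, so moving all 7 needs at least 4 loaded trips out, with a return between consecutive ones — at least 7 crossings.
The safety rule pushes this higher. Following every safe sequence of crossings, the most of the 7 that can be at the dry ground as the punt arrives there on crossings 7, 9 is 5, 6 respectively — never all 7.
So no plan with fewer than 11 crossings exists, and this one achieves 11:
1. Warden goes to the dry ground with sample A and sample D.  [the marsh camp: sample B, sample H, sample K, sample L, sample Q | the dry ground: sample A, sample D]
2. Warden goes back to the marsh camp with sample A.  [the marsh camp: sample A, sample B, sample H, sample K, sample L, sample Q | the dry ground: sample D]
3. Warden goes to the dry ground with sample A and sample H.  [the marsh camp: sample B, sample K, sample L, sample Q | the dry ground: sample A, sample D, sample H]
4. Warden goes back to the marsh camp with sample D.  [the marsh camp: sample B, sample D, sample K, sample L, sample Q | the dry ground: sample A, sample H]
5. Warden goes to the dry ground with sample K and sample L.  [the marsh camp: sample B, sample D, sample Q | the dry ground: sample A, sample H, sample K, sample L]
6. Warden goes back to the marsh camp with sample A.  [the marsh camp: sample A, sample B, sample D, sample Q | the dry ground: sample H, sample K, sample L]
7. Warden goes to the dry ground with sample A and sample B.  [the marsh camp: sample D, sample Q | the dry ground: sample A, sample B, sample H, sample K, sample L]
8. Warden goes back to the marsh camp with sample A.  [the marsh camp: sample A, sample D, sample Q | the dry ground: sample B, sample H, sample K, sample L]
9. Warden goes to the dry ground with sample A and sample Q.  [the marsh camp: sample D | the dry ground: sample A, sample B, sample H, sample K, sample L, sample Q]
10. Warden goes back to the marsh camp with sample A.  [the marsh camp: sample A, sample D | the dry ground: sample B, sample H, sample K, sample L, sample Q]
11. Warden goes to the dry ground with sample A and sample D.  [the marsh camp: — | the dry ground: sample A, sample B, sample D, sample H, sample K, sample L, sample Q]

11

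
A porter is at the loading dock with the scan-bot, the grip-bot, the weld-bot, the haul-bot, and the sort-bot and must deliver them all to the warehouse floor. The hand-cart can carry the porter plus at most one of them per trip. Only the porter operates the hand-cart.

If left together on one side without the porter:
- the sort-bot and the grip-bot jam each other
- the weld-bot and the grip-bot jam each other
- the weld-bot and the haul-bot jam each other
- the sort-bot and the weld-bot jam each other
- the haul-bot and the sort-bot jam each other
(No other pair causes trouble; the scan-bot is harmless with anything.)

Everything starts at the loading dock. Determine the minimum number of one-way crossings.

impossible

Whatever the first load, the items left behind include a forbidden pair without the porter. No opening move is safe, so no plan exists.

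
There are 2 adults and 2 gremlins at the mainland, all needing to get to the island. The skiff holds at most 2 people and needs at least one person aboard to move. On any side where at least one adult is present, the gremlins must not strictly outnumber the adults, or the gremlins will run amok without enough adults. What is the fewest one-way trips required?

5

Counting alone: each trip to the island takes at most 2 across and each return brings at least 1 back, so after t trips out (and t−1 returns) at most 2t − (t−1) of the 4 are across; that first reaches 4 at t = 3, so at least 5 crossings are needed.
The plan below uses exactly 5 crossings, so it is optimal:
1. 2 gremlins → the island.  (the mainland: 2A 0G; the island: 0A 2G)
2. 1 gremlin ← the mainland.  (the mainland: 2A 1G; the island: 0A 1G)
3. 2 adults → the island.  (the mainland: 0A 1G; the island: 2A 1G)
4. 1 gremlin ← the mainland.  (the mainland: 0A 2G; the island: 2A 0G)
5. 2 gremlins → the island.  (the mainland: 0A 0G; the island: 2A 2G)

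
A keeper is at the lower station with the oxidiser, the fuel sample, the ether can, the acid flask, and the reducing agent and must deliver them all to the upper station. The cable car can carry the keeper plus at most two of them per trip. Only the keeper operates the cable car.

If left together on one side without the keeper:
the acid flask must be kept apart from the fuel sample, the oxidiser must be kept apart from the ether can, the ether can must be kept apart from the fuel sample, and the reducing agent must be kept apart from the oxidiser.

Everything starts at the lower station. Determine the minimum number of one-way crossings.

Counting alone: the keeper can take at most 2 across per trip to the upper station, so moving all 5 needs at least 3 loaded trips out, with a return between consecutive ones — at least 5 crossings.
The safety rule pushes this higher. Following every safe sequence of crossings, the most of the 5 that can be at the upper station as the cable car arrives there on crossing 5 is 4 — never all 5.
So no plan with fewer than 7 crossings exists, and this one achieves 7:
1. Keeper goes to the upper station with the fuel sample and the oxidiser.  [the lower station: the acid flask, the ether can, the reducing agent | the upper station: the fuel sample, the oxidiser]
2. Keeper goes back to the lower station alone.  [the lower station: the acid flask, the ether can, the reducing agent | the upper station: the fuel sample, the oxidiser]
3. Keeper goes to the upper station with the ether can.  [the lower station: the acid flask, the reducing agent | the upper station: the ether can, the fuel sample, the oxidiser]
4. Keeper goes back to the lower station with the fuel sample and the oxidiser.  [the lower station: the acid flask, the fuel sample, the oxidiser, the reducing agent | the upper station: the ether can]
5. Keeper goes to the upper station with the acid flask and the reducing agent.  [the lower station: the fuel sample, the oxidiser | the upper station: the acid flask, the ether can, the reducing agent]
6. Keeper goes back to the lower station alone.  [the lower station: the fuel sample, the oxidiser | the upper station: the acid flask, the ether can, the reducing agent]
7. Keeper goes to the upper station with the fuel sample and the oxidiser.  [the lower station: — | the upper station: the acid flask, the ether can, the fuel sample, the oxidiser, the reducing agent]

7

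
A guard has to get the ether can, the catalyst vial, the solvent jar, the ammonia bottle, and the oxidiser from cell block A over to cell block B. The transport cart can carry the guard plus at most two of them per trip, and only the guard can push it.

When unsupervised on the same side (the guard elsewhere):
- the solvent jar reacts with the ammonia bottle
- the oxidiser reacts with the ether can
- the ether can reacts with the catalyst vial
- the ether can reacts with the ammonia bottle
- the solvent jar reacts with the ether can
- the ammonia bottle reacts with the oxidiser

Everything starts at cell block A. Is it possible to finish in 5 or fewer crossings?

Counting alone: the guard can take at most 2 across per trip to cell block B, so moving all 5 needs at least 3 loaded trips out, with a return between consecutive ones — at least 5 crossings.
The safety rule pushes this higher. Following every safe sequence of crossings, the most of the 5 that can be at cell block B as the transport cart arrives there on crossing 5 is 4 — never all 5.
So the move cannot be finished within 5 crossings. (The shortest complete plan takes 7:)
1. Guard goes to cell block B with the ammonia bottle and the ether can.  [cell block A: the catalyst vial, the oxidiser, the solvent jar | cell block B: the ammonia bottle, the ether can]
2. Guard goes back to cell block A with the ether can.  [cell block A: the catalyst vial, the ether can, the oxidiser, the solvent jar | cell block B: the ammonia bottle]
3. Guard goes to cell block B with the catalyst vial and the ether can.  [cell block A: the oxidiser, the solvent jar | cell block B: the ammonia bottle, the catalyst vial, the ether can]
4. Guard goes back to cell block A with the ether can.  [cell block A: the ether can, the oxidiser, the solvent jar | cell block B: the ammonia bottle, the catalyst vial]
5. Guard goes to cell block B with the oxidiser and the solvent jar.  [cell block A: the ether can | cell block B: the ammonia bottle, the catalyst vial, the oxidiser, the solvent jar]
6. Guard goes back to cell block A with the ammonia bottle.  [cell block A: the ammonia bottle, the ether can | cell block B: the catalyst vial, the oxidiser, the solvent jar]
7. Guard goes to cell block B with the ammonia bottle and the ether can.  [cell block A: — | cell block B: the ammonia bottle, the catalyst vial, the ether can, the oxidiser, the solvent jar]

No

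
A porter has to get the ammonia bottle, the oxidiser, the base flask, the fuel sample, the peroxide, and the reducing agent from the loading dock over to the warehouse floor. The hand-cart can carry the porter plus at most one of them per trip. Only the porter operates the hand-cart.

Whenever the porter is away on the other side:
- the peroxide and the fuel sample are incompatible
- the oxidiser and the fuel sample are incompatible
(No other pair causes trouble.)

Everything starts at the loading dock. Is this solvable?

1. Porter goes to the warehouse floor with the fuel sample.
2. Porter goes back to the loading dock alone.
3. Porter goes to the warehouse floor with the ammonia bottle.
4. Porter goes back to the loading dock alone.
5. Porter goes to the warehouse floor with the oxidiser.
6. Porter goes back to the loading dock with the fuel sample.
7. Porter goes to the warehouse floor with the peroxide.
8. Porter goes back to the loading dock alone.
9. Porter goes to the warehouse floor with the base flask.
10. Porter goes back to the loading dock alone.
11. Porter goes to the warehouse floor with the reducing agent.
12. Porter goes back to the loading dock alone.
13. Porter goes to the warehouse floor with the fuel sample.

Yes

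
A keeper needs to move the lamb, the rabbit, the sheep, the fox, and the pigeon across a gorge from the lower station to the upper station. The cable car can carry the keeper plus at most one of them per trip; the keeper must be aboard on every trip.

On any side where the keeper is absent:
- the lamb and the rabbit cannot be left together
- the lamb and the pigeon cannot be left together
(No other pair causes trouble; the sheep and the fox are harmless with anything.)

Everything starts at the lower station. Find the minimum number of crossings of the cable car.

11

Counting alone: the keeper can take at most 1 across per trip to the upper station, so moving all 5 needs at least 5 loaded trips out, with a return between consecutive ones — at least 9 crossings.
The safety rule pushes this higher. Following every safe sequence of crossings, the most of the 5 that can be at the upper station as the cable car arrives there on crossing 9 is 4 — never all 5.
So no plan with fewer than 11 crossings exists, and this one achieves 11:
1. Keeper goes to the upper station with the lamb.  [the lower station: the fox, the pigeon, the rabbit, the sheep | the upper station: the lamb]
2. Keeper goes back to the lower station alone.  [the lower station: the fox, the pigeon, the rabbit, the sheep | the upper station: the lamb]
3. Keeper goes to the upper station with the rabbit.  [the lower station: the fox, the pigeon, the sheep | the upper station: the lamb, the rabbit]
4. Keeper goes back to the lower station with the lamb.  [the lower station: the fox, the lamb, the pigeon, the sheep | the upper station: the rabbit]
5. Keeper goes to the upper station with the pigeon.  [the lower station: the fox, the lamb, the sheep | the upper station: the pigeon, the rabbit]
6. Keeper goes back to the lower station alone.  [the lower station: the fox, the lamb, the sheep | the upper station: the pigeon, the rabbit]
7. Keeper goes to the upper station with the sheep.  [the lower station: the fox, the lamb | the upper station: the pigeon, the rabbit, the sheep]
8. Keeper goes back to the lower station alone.  [the lower station: the fox, the lamb | the upper station: the pigeon, the rabbit, the sheep]
9. Keeper goes to the upper station with the fox.  [the lower station: the lamb | the upper station: the fox, the pigeon, the rabbit, the sheep]
10. Keeper goes back to the lower station alone.  [the lower station: the lamb | the upper station: the fox, the pigeon, the rabbit, the sheep]
11. Keeper goes to the upper station with the lamb.  [the lower station: — | the upper station: the fox, the lamb, the pigeon, the rabbit, the sheep]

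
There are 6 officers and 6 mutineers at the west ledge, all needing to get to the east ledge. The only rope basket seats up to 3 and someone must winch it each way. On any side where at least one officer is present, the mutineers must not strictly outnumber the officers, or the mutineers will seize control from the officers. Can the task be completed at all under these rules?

Following every safe sequence of crossings from the start, the most of the 12 that can be at the east ledge as the rope basket arrives there on crossings 1, 3, 5 is 3, 5, 6 respectively; the best ever achieved is 6 of 12.
From crossing 7 on, no configuration arises that was not already reachable earlier: only 17 distinct safe configurations (who is on which side, and where the rope basket is) can ever be reached, none of them has everyone across, and every continuation just revisits them. They are: 0 officers + 0 mutineers across (rope basket back at the start); 0 officers + 1 mutineer across (rope basket there); 0 officers + 1 mutineer across (rope basket back at the start); 0 officers + 2 mutineers across (rope basket there); 0 officers + 2 mutineers across (rope basket back at the start); 0 officers + 3 mutineers across (rope basket there); 0 officers + 3 mutineers across (rope basket back at the start); 0 officers + 4 mutineers across (rope basket there); 0 officers + 4 mutineers across (rope basket back at the start); 0 officers + 5 mutineers across (rope basket there); 0 officers + 5 mutineers across (rope basket back at the start); 0 officers + 6 mutineers across (rope basket there); 1 officer + 1 mutineer across (rope basket there); 1 officer + 1 mutineer across (rope basket back at the start); 2 officers + 2 mutineers across (rope basket there); 2 officers + 2 mutineers across (rope basket back at the start); 3 officers + 3 mutineers across (rope basket there). So no valid plan exists.

No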